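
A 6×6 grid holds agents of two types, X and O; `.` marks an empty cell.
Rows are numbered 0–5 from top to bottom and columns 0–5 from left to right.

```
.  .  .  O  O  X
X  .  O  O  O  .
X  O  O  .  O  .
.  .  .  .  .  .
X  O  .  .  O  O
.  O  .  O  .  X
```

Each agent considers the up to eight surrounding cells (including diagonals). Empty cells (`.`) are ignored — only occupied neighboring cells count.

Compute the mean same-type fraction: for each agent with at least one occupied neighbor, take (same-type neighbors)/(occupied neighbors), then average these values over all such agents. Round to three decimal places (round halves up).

Row 0: (0,3)O 4/4 · (0,4)O 3/4 · (0,5)X 0/2
Row 1: (1,0)X 1/2 · (1,2)O 4/4 · (1,3)O 6/6 · (1,4)O 4/5
Row 2: (2,0)X 1/2 · (2,1)O 2/4 · (2,2)O 3/3 · (2,4)O 2/2
Row 4: (4,0)X 0/2 · (4,1)O 1/2 · (4,4)O 2/3 · (4,5)O 1/2
Row 5: (5,1)O 1/2 · (5,3)O 1/1 · (5,5)X 0/2
Sum over 18 agents: 4/4 + 3/4 + 0/2 + 1/2 + 4/4 + 6/6 + 4/5 + 1/2 + 2/4 + 3/3 + 2/2 + 0/2 + 1/2 + 2/3 + 1/2 + 1/2 + 1/1 + 0/2 = 673/60; mean = 673/60 ÷ 18 = 673/1080 = 0.623148… → 0.623.

0.623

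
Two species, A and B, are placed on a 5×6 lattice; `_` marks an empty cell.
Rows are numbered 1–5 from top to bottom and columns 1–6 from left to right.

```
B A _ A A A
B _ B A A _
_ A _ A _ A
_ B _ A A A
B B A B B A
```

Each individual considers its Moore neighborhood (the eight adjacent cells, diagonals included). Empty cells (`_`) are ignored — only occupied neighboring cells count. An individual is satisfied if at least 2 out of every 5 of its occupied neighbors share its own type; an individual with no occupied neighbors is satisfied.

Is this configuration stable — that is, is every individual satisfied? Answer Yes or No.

(1,1)B 1/2 ✓
(1,2)A 0/3 ✗
(1,4)A 3/4 ✓
(1,5)A 4/4 ✓
(1,6)A 2/2 ✓
(2,1)B 1/3 ✗
(2,3)B 0/5 ✗
(2,4)A 4/5 ✓
(2,5)A 6/6 ✓
(3,2)A 0/3 ✗
(3,4)A 4/5 ✓
(3,6)A 3/3 ✓
(4,2)B 2/4 ✓
(4,4)A 3/5 ✓
(4,5)A 5/7 ✓
(4,6)A 3/4 ✓
(5,1)B 2/2 ✓
(5,2)B 2/3 ✓
(5,3)A 1/4 ✗
(5,4)B 1/4 ✗
(5,5)B 1/5 ✗
(5,6)A 2/3 ✓
For instance (1,2) has only 0/3 same-type neighbors, below 2/5.

No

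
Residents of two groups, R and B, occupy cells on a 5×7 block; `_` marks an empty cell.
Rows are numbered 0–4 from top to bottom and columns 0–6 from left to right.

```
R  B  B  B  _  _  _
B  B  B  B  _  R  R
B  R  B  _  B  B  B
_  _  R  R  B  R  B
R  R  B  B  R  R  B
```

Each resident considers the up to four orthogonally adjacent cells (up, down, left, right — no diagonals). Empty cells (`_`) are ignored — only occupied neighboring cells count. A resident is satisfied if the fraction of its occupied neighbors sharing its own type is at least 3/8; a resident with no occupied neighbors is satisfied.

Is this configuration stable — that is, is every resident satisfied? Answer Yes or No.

No

(0,0)R 0/2 not
(0,1)B 2/3 satisfied
(0,2)B 3/3 satisfied
(0,3)B 2/2 satisfied
(1,0)B 2/3 satisfied
(1,1)B 3/4 satisfied
(1,2)B 4/4 satisfied
(1,3)B 2/2 satisfied
(1,5)R 1/2 satisfied
(1,6)R 1/2 satisfied
(2,0)B 1/2 satisfied
(2,1)R 0/3 not
(2,2)B 1/3 not
(2,4)B 2/2 satisfied
(2,5)B 2/4 satisfied
(2,6)B 2/3 satisfied
(3,2)R 1/3 not
(3,3)R 1/3 not
(3,4)B 1/4 not
(3,5)R 1/4 not
(3,6)B 2/3 satisfied
(4,0)R 1/1 satisfied
(4,1)R 1/2 satisfied
(4,2)B 1/3 not
(4,3)B 1/3 not
(4,4)R 1/3 not
(4,5)R 2/3 satisfied
(4,6)B 1/2 satisfied
For instance (0,0) has only 0/2 same-type neighbors, below 3/8.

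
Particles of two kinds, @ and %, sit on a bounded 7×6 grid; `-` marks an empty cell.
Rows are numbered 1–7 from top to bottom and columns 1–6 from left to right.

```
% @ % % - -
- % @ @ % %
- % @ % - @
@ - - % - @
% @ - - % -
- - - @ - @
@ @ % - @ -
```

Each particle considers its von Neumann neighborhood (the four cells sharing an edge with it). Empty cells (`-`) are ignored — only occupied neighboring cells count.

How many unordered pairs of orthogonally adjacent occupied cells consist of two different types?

14

Scan each occupied cell's neighbors to the right and below so each pair is counted once.
From row 1: 5 unlike of 6 pairs (running 5/6).
From row 2: 4 unlike of 8 pairs (running 9/14).
From row 3: 2 unlike of 4 pairs (running 11/18).
From row 4: 1 unlike of 1 pairs (running 12/19).
From row 5: 1 unlike of 1 pairs (running 13/20).
From row 7: 1 unlike of 2 pairs (running 14/22).
Total adjacent occupied pairs: 22; unlike-type pairs: 14.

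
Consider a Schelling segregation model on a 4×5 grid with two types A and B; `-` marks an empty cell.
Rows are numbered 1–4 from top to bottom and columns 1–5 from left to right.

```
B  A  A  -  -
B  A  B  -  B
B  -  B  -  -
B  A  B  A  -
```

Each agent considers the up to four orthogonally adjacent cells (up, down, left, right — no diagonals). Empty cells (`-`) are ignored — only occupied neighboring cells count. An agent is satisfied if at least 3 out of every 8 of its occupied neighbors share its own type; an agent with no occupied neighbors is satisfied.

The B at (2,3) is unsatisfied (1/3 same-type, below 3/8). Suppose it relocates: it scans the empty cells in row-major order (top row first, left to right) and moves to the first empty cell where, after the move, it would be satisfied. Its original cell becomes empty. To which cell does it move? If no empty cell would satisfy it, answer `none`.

(1,5)

Vacating (2,3). Empty cells in order:
  (1,4): 0/1 same-type → still unsatisfied.
  (1,5): 1/1 same-type → satisfied — stop here.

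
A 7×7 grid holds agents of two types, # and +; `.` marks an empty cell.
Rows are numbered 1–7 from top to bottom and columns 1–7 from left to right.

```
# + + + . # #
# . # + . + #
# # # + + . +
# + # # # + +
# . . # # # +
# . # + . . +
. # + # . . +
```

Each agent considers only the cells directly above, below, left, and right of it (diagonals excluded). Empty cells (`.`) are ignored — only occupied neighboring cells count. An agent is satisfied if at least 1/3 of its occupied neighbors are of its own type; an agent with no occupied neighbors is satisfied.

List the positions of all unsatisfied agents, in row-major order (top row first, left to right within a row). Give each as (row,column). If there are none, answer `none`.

(2,6), (4,2), (6,3), (6,4), (7,2), (7,3), (7,4)

Row 1: (1,1)# 1/2 ✓ · (1,2)+ 1/2 ✓ · (1,3)+ 2/3 ✓ · (1,4)+ 2/2 ✓ · (1,6)# 1/2 ✓ · (1,7)# 2/2 ✓
Row 2: (2,1)# 2/2 ✓ · (2,3)# 1/3 ✓ · (2,4)+ 2/3 ✓ · (2,6)+ 0/2 ✗ · (2,7)# 1/3 ✓
Row 3: (3,1)# 3/3 ✓ · (3,2)# 2/3 ✓ · (3,3)# 3/4 ✓ · (3,4)+ 2/4 ✓ · (3,5)+ 1/2 ✓ · (3,7)+ 1/2 ✓
Row 4: (4,1)# 2/3 ✓ · (4,2)+ 0/3 ✗ · (4,3)# 2/3 ✓ · (4,4)# 3/4 ✓ · (4,5)# 2/4 ✓ · (4,6)+ 1/3 ✓ · (4,7)+ 3/3 ✓
Row 5: (5,1)# 2/2 ✓ · (5,4)# 2/3 ✓ · (5,5)# 3/3 ✓ · (5,6)# 1/3 ✓ · (5,7)+ 2/3 ✓
Row 6: (6,1)# 1/1 ✓ · (6,3)# 0/2 ✗ · (6,4)+ 0/3 ✗ · (6,7)+ 2/2 ✓
Row 7: (7,2)# 0/1 ✗ · (7,3)+ 0/3 ✗ · (7,4)# 0/2 ✗ · (7,7)+ 1/1 ✓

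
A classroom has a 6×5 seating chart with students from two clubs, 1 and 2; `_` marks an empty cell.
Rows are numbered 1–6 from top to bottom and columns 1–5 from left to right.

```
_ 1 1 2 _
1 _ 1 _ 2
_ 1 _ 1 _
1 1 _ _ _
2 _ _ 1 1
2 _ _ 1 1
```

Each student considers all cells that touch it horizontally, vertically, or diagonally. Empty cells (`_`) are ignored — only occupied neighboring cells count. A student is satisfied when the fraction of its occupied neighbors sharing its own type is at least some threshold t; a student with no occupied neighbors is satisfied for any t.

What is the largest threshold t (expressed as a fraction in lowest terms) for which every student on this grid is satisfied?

1/3

(1,2)1 3/3
(1,3)1 2/3
(1,4)2 1/3
(2,1)1 2/2
(2,3)1 4/5
(2,5)2 1/2
(3,2)1 4/4
(3,4)1 1/2
(4,1)1 2/3
(4,2)1 2/3
(5,1)2 1/3
(5,4)1 3/3
(5,5)1 3/3
(6,1)2 1/1
(6,4)1 3/3
(6,5)1 3/3
The smallest same-type fraction is 1/3 at (1,4), which reduces to 1/3. Any threshold above that leaves this student unsatisfied.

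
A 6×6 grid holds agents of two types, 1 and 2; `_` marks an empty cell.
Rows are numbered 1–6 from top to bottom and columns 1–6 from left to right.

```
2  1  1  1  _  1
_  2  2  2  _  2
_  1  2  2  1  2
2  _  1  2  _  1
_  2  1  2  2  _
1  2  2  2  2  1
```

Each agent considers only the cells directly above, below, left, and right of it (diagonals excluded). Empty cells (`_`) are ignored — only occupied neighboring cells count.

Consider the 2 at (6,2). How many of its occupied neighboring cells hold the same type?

Occupied neighbors of (6,2): (5,2)=2, (6,1)=1, (6,3)=2.
Same type (2): 2 of 3.

2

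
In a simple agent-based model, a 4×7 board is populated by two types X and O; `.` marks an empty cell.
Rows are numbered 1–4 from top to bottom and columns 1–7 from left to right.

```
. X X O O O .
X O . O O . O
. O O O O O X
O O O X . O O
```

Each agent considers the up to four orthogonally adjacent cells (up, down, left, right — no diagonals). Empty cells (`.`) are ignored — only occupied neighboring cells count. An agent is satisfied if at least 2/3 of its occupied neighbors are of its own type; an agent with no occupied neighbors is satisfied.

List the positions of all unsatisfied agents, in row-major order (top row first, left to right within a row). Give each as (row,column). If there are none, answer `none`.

(1,2)X 1/2 ✗
(1,3)X 1/2 ✗
(1,4)O 2/3 ✓
(1,5)O 3/3 ✓
(1,6)O 1/1 ✓
(2,1)X 0/1 ✗
(2,2)O 1/3 ✗
(2,4)O 3/3 ✓
(2,5)O 3/3 ✓
(2,7)O 0/1 ✗
(3,2)O 3/3 ✓
(3,3)O 3/3 ✓
(3,4)O 3/4 ✓
(3,5)O 3/3 ✓
(3,6)O 2/3 ✓
(3,7)X 0/3 ✗
(4,1)O 1/1 ✓
(4,2)O 3/3 ✓
(4,3)O 2/3 ✓
(4,4)X 0/2 ✗
(4,6)O 2/2 ✓
(4,7)O 1/2 ✗

(1,2), (1,3), (2,1), (2,2), (2,7), (3,7), (4,4), (4,7)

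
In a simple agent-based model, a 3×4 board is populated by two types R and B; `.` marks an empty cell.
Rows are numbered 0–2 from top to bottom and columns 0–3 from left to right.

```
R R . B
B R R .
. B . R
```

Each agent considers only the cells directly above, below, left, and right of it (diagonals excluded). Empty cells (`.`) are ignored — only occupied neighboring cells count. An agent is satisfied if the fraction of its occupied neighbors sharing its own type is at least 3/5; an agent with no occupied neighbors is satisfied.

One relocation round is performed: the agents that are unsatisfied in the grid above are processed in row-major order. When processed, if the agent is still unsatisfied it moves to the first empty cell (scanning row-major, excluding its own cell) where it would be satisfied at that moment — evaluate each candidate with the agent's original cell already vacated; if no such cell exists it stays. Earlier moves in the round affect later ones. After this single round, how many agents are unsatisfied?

2

Initially unsatisfied (in order): (0,0), (1,0), (1,1), (2,1).
  (0,0) → (0,2).
  (1,0) → (2,0).
  (1,1): now satisfied by earlier moves; stays.
  (2,1): no empty cell satisfies it; stays.
Resulting grid:
. R R B
. R R .
B B . R
Unsatisfied now: (0,3), (2,1).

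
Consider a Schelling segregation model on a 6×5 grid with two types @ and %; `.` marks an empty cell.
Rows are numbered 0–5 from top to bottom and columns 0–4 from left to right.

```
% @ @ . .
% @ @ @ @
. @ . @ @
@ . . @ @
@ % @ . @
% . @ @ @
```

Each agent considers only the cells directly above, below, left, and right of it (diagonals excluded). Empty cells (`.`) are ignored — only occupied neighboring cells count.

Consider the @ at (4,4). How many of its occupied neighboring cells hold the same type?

Occupied neighbors of (4,4): (3,4)=@, (5,4)=@.
Same type (@): 2 of 2.

2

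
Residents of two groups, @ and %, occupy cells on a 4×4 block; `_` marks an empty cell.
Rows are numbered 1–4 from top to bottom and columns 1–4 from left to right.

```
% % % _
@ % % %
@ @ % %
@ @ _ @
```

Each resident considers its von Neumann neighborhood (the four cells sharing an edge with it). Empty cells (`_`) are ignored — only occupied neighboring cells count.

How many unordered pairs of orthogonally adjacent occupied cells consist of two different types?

5

Scan each occupied cell's neighbors to the right and below so each pair is counted once.
Row 1: %(1,1)–%(1,2)= %(1,1)–@(2,1)≠ %(1,2)–%(1,3)= %(1,2)–%(2,2)= %(1,3)–%(2,3)=  → 1/5 unlike.
Row 2: @(2,1)–%(2,2)≠ @(2,1)–@(3,1)= %(2,2)–%(2,3)= %(2,2)–@(3,2)≠ %(2,3)–%(2,4)= %(2,3)–%(3,3)= %(2,4)–%(3,4)=  → 2/7 unlike.
Row 3: @(3,1)–@(3,2)= @(3,1)–@(4,1)= @(3,2)–%(3,3)≠ @(3,2)–@(4,2)= %(3,3)–%(3,4)= %(3,4)–@(4,4)≠  → 2/6 unlike.
Row 4: @(4,1)–@(4,2)=  → 0/1 unlike.
Total adjacent occupied pairs: 19; unlike-type pairs: 5.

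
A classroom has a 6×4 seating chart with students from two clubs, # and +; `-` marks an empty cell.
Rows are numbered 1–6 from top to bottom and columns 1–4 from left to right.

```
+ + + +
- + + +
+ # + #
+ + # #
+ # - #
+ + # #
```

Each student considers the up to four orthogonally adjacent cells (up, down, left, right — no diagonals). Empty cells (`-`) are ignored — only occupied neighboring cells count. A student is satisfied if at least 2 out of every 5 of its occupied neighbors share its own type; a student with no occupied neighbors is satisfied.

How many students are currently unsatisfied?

7

Row 1: (1,1)+ 1/1 ✓ · (1,2)+ 3/3 ✓ · (1,3)+ 3/3 ✓ · (1,4)+ 2/2 ✓
Row 2: (2,2)+ 2/3 ✓ · (2,3)+ 4/4 ✓ · (2,4)+ 2/3 ✓
Row 3: (3,1)+ 1/2 ✓ · (3,2)# 0/4 ✗ · (3,3)+ 1/4 ✗ · (3,4)# 1/3 ✗
Row 4: (4,1)+ 3/3 ✓ · (4,2)+ 1/4 ✗ · (4,3)# 1/3 ✗ · (4,4)# 3/3 ✓
Row 5: (5,1)+ 2/3 ✓ · (5,2)# 0/3 ✗ · (5,4)# 2/2 ✓
Row 6: (6,1)+ 2/2 ✓ · (6,2)+ 1/3 ✗ · (6,3)# 1/2 ✓ · (6,4)# 2/2 ✓
Unsatisfied: (3,2), (3,3), (3,4), (4,2), (4,3), (5,2), (6,2) — 7 in total.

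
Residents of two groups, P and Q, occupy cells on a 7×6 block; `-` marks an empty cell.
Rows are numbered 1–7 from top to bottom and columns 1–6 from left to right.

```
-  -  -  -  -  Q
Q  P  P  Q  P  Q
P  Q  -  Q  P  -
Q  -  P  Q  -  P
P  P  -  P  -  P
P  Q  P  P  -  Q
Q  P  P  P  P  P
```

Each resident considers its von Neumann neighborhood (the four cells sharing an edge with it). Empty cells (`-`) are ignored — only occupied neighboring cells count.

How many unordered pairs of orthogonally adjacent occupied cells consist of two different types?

20

Scan each occupied cell's neighbors to the right and below so each pair is counted once.
Row 1: Q(1,6)–Q(2,6)=  → 0/1 unlike.
Row 2: Q(2,1)–P(2,2)≠ Q(2,1)–P(3,1)≠ P(2,2)–P(2,3)= P(2,2)–Q(3,2)≠ P(2,3)–Q(2,4)≠ Q(2,4)–P(2,5)≠ Q(2,4)–Q(3,4)= P(2,5)–Q(2,6)≠ P(2,5)–P(3,5)=  → 6/9 unlike.
Row 3: P(3,1)–Q(3,2)≠ P(3,1)–Q(4,1)≠ Q(3,4)–P(3,5)≠ Q(3,4)–Q(4,4)=  → 3/4 unlike.
Row 4: Q(4,1)–P(5,1)≠ P(4,3)–Q(4,4)≠ Q(4,4)–P(5,4)≠ P(4,6)–P(5,6)=  → 3/4 unlike.
Row 5: P(5,1)–P(5,2)= P(5,1)–P(6,1)= P(5,2)–Q(6,2)≠ P(5,4)–P(6,4)= P(5,6)–Q(6,6)≠  → 2/5 unlike.
Row 6: P(6,1)–Q(6,2)≠ P(6,1)–Q(7,1)≠ Q(6,2)–P(6,3)≠ Q(6,2)–P(7,2)≠ P(6,3)–P(6,4)= P(6,3)–P(7,3)= P(6,4)–P(7,4)= Q(6,6)–P(7,6)≠  → 5/8 unlike.
Row 7: Q(7,1)–P(7,2)≠ P(7,2)–P(7,3)= P(7,3)–P(7,4)= P(7,4)–P(7,5)= P(7,5)–P(7,6)=  → 1/5 unlike.
Total adjacent occupied pairs: 36; unlike-type pairs: 20.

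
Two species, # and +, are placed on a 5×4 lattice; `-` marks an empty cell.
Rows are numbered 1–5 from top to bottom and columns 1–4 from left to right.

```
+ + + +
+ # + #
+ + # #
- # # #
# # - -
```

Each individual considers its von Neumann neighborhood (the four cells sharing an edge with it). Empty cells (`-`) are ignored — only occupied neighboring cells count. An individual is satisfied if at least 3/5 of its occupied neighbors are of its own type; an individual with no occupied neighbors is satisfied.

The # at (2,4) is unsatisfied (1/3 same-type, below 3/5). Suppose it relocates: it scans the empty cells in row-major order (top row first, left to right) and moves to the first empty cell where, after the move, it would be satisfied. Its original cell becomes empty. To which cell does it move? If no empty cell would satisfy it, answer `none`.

(4,1)

Vacating (2,4). Empty cells in order:
  (4,1): 2/3 same-type → satisfied — stop here.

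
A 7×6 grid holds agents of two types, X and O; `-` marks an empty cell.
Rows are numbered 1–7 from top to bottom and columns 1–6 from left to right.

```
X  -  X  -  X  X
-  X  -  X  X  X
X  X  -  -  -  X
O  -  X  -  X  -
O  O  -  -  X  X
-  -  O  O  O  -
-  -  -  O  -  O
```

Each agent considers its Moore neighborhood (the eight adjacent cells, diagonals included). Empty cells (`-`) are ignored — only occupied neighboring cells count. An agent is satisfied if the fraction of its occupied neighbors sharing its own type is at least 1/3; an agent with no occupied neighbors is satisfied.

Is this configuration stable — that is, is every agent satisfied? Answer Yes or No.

Row 1: (1,1)X 1/1 ok · (1,3)X 2/2 ok · (1,5)X 4/4 ok · (1,6)X 3/3 ok
Row 2: (2,2)X 4/4 ok · (2,4)X 3/3 ok · (2,5)X 5/5 ok · (2,6)X 4/4 ok
Row 3: (3,1)X 2/3 ok · (3,2)X 3/4 ok · (3,6)X 3/3 ok
Row 4: (4,1)O 2/4 ok · (4,3)X 1/2 ok · (4,5)X 3/3 ok
Row 5: (5,1)O 2/2 ok · (5,2)O 3/4 ok · (5,5)X 2/4 ok · (5,6)X 2/3 ok
Row 6: (6,3)O 3/3 ok · (6,4)O 3/4 ok · (6,5)O 3/5 ok
Row 7: (7,4)O 3/3 ok · (7,6)O 1/1 ok
All meet the threshold, so the configuration is stable.

Yes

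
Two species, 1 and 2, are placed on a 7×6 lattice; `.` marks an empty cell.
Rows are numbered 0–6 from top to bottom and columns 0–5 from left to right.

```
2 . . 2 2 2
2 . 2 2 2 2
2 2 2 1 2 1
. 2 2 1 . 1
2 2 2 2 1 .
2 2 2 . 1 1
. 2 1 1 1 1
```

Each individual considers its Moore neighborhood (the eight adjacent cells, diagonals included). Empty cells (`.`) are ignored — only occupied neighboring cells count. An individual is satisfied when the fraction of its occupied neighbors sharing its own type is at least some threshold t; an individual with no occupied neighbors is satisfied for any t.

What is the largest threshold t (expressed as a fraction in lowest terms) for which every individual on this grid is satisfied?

1/7

Row 0: (0,0)2 1/1 · (0,3)2 4/4 · (0,4)2 5/5 · (0,5)2 3/3
Row 1: (1,0)2 3/3 · (1,2)2 4/5 · (1,3)2 6/7 · (1,4)2 6/8 · (1,5)2 4/5
Row 2: (2,0)2 3/3 · (2,1)2 6/6 · (2,2)2 5/7 · (2,3)1 1/7 · (2,4)2 3/7 · (2,5)1 1/4
Row 3: (3,1)2 7/7 · (3,2)2 6/8 · (3,3)1 2/7 · (3,5)1 2/3
Row 4: (4,0)2 4/4 · (4,1)2 7/7 · (4,2)2 6/7 · (4,3)2 3/6 · (4,4)1 4/5
Row 5: (5,0)2 4/4 · (5,1)2 6/7 · (5,2)2 5/7 · (5,4)1 5/6 · (5,5)1 4/4
Row 6: (6,1)2 3/4 · (6,2)1 1/4 · (6,3)1 3/4 · (6,4)1 4/4 · (6,5)1 3/3
The smallest same-type fraction is 1/7 at (2,3), which reduces to 1/7. Any threshold above that leaves this individual unsatisfied.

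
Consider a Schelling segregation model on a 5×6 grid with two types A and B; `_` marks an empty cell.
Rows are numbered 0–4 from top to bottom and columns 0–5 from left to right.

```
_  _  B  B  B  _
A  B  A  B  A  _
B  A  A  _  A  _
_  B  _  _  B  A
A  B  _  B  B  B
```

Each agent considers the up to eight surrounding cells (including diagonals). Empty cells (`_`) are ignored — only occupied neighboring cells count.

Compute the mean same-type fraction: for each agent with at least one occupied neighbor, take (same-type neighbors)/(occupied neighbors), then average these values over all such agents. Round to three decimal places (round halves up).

(0,2)B 3/4
(0,3)B 3/5
(0,4)B 2/3
(1,0)A 1/3
(1,1)B 2/6
(1,2)A 2/6
(1,3)B 3/7
(1,4)A 1/4
(2,0)B 2/4
(2,1)A 3/6
(2,2)A 2/5
(2,4)A 2/4
(3,1)B 2/5
(3,4)B 3/5
(3,5)A 1/4
(4,0)A 0/2
(4,1)B 1/2
(4,3)B 2/2
(4,4)B 3/4
(4,5)B 2/3
Sum over 20 agents: 3/4 + 3/5 + 2/3 + 1/3 + 2/6 + 2/6 + 3/7 + 1/4 + 2/4 + 3/6 + 2/5 + 2/4 + 2/5 + 3/5 + 1/4 + 0/2 + 1/2 + 2/2 + 3/4 + 2/3 = 205/21; mean = 205/21 ÷ 20 = 41/84 = 0.488095… → 0.488.

0.488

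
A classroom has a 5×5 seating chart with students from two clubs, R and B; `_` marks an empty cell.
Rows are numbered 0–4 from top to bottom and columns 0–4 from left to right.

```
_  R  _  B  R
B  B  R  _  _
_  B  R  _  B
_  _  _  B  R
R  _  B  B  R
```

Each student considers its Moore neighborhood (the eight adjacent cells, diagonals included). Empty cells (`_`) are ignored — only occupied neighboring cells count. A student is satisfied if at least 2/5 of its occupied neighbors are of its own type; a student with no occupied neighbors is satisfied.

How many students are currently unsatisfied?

Row 0: (0,1)R 1/3 ✗ · (0,3)B 0/2 ✗ · (0,4)R 0/1 ✗
Row 1: (1,0)B 2/3 ✓ · (1,1)B 2/5 ✓ · (1,2)R 2/5 ✓
Row 2: (2,1)B 2/4 ✓ · (2,2)R 1/4 ✗ · (2,4)B 1/2 ✓
Row 3: (3,3)B 3/6 ✓ · (3,4)R 1/4 ✗
Row 4: (4,0)R 0/0 ✓ · (4,2)B 2/2 ✓ · (4,3)B 2/4 ✓ · (4,4)R 1/3 ✗
Unsatisfied: (0,1), (0,3), (0,4), (2,2), (3,4), (4,4) — 6 in total.

6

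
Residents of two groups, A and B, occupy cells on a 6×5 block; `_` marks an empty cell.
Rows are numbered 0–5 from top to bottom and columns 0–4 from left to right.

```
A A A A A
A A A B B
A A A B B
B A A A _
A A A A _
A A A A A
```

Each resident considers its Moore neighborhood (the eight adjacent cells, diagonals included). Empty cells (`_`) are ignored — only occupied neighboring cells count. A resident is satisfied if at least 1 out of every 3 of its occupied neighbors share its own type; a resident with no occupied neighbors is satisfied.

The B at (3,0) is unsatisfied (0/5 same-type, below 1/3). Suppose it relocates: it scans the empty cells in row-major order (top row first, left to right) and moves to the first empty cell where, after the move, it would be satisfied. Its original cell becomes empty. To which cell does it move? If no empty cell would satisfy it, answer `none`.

(3,4)

Vacating (3,0). Empty cells in order:
  (3,4): 2/4 same-type → satisfied — stop here.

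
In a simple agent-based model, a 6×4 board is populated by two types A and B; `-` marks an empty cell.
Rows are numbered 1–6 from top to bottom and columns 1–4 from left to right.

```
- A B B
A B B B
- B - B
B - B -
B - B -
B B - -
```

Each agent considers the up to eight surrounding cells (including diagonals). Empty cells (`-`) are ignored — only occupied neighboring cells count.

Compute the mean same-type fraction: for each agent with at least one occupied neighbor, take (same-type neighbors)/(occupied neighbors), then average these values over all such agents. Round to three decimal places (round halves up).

Row 1: (1,2)A 1/4 · (1,3)B 4/5 · (1,4)B 3/3
Row 2: (2,1)A 1/3 · (2,2)B 3/5 · (2,3)B 6/7 · (2,4)B 4/4
Row 3: (3,2)B 4/5 · (3,4)B 3/3
Row 4: (4,1)B 2/2 · (4,3)B 3/3
Row 5: (5,1)B 3/3 · (5,3)B 2/2
Row 6: (6,1)B 2/2 · (6,2)B 3/3
Sum over 15 agents: 1/4 + 4/5 + 3/3 + 1/3 + 3/5 + 6/7 + 4/4 + 4/5 + 3/3 + 2/2 + 3/3 + 3/3 + 2/2 + 2/2 + 3/3 = 5309/420; mean = 5309/420 ÷ 15 = 5309/6300 = 0.842698… → 0.843.

0.843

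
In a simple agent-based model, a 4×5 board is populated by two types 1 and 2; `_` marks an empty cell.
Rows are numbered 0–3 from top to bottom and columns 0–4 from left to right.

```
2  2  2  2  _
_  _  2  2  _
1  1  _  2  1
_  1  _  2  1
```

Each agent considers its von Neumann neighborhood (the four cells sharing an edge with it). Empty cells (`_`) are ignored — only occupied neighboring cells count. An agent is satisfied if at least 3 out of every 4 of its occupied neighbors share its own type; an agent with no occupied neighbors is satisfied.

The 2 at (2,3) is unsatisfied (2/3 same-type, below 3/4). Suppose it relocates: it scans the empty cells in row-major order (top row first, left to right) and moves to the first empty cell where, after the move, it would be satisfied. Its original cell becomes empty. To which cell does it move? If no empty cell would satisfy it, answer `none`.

Vacating (2,3). Empty cells in order:
  (0,4): 1/1 same-type → satisfied — stop here.

(0,4)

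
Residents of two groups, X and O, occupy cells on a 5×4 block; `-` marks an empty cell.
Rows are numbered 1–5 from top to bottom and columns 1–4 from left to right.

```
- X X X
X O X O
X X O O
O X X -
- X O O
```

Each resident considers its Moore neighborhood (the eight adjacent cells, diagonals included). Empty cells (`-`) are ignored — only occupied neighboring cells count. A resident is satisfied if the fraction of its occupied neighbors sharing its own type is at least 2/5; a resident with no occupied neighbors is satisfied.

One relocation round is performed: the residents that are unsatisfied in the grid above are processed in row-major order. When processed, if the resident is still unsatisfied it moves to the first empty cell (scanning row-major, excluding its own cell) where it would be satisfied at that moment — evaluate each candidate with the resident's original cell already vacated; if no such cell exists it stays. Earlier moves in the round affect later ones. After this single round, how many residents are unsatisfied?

Initially unsatisfied (in order): (2,2), (4,1), (5,3).
  (2,2) → (4,4).
  (4,1): no empty cell satisfies it; stays.
  (5,3): now satisfied by earlier moves; stays.
Resulting grid:
- X X X
X - X O
X X O O
O X X O
- X O O
Unsatisfied now: (4,1), (4,3).

2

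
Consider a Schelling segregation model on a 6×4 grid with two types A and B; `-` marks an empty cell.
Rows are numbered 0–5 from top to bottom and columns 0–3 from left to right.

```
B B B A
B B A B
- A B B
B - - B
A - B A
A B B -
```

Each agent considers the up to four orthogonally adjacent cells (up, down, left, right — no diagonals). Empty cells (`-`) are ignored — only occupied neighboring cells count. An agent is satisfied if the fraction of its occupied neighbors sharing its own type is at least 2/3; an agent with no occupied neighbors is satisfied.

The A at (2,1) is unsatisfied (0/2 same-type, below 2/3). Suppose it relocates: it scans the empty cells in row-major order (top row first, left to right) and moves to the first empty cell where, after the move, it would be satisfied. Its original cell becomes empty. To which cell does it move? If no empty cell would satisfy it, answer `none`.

Vacating (2,1). Empty cells in order:
  (2,0): 0/2 same-type → still unsatisfied.
  (3,1): 0/1 same-type → still unsatisfied.
  (3,2): 0/3 same-type → still unsatisfied.
  (4,1): 1/3 same-type → still unsatisfied.
  (5,3): 1/2 same-type → still unsatisfied.

none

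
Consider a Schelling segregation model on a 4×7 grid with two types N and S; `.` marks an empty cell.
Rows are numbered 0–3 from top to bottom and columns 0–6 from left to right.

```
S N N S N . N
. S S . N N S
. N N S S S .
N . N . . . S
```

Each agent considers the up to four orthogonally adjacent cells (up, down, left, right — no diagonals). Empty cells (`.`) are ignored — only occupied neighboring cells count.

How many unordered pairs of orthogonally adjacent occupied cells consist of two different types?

12

Scan each occupied cell's neighbors to the right and below so each pair is counted once.
Row 0: S(0,0)–N(0,1)≠ N(0,1)–N(0,2)= N(0,1)–S(1,1)≠ N(0,2)–S(0,3)≠ N(0,2)–S(1,2)≠ S(0,3)–N(0,4)≠ N(0,4)–N(1,4)= N(0,6)–S(1,6)≠  → 6/8 unlike.
Row 1: S(1,1)–S(1,2)= S(1,1)–N(2,1)≠ S(1,2)–N(2,2)≠ N(1,4)–N(1,5)= N(1,4)–S(2,4)≠ N(1,5)–S(1,6)≠ N(1,5)–S(2,5)≠  → 5/7 unlike.
Row 2: N(2,1)–N(2,2)= N(2,2)–S(2,3)≠ N(2,2)–N(3,2)= S(2,3)–S(2,4)= S(2,4)–S(2,5)=  → 1/5 unlike.
Total adjacent occupied pairs: 20; unlike-type pairs: 12.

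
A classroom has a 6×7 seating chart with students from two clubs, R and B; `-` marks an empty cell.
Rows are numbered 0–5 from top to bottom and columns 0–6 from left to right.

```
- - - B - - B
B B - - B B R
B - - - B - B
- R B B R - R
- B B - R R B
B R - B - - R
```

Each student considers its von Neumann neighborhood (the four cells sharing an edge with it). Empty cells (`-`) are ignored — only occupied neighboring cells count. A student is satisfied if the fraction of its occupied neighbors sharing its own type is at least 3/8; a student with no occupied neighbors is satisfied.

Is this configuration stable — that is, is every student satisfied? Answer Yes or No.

No

(0,3)B 0/0 ✓
(0,6)B 0/1 ✗
(1,0)B 2/2 ✓
(1,1)B 1/1 ✓
(1,4)B 2/2 ✓
(1,5)B 1/2 ✓
(1,6)R 0/3 ✗
(2,0)B 1/1 ✓
(2,4)B 1/2 ✓
(2,6)B 0/2 ✗
(3,1)R 0/2 ✗
(3,2)B 2/3 ✓
(3,3)B 1/2 ✓
(3,4)R 1/3 ✗
(3,6)R 0/2 ✗
(4,1)B 1/3 ✗
(4,2)B 2/2 ✓
(4,4)R 2/2 ✓
(4,5)R 1/2 ✓
(4,6)B 0/3 ✗
(5,0)B 0/1 ✗
(5,1)R 0/2 ✗
(5,3)B 0/0 ✓
(5,6)R 0/1 ✗
For instance (0,6) has only 0/1 same-type neighbors, below 3/8.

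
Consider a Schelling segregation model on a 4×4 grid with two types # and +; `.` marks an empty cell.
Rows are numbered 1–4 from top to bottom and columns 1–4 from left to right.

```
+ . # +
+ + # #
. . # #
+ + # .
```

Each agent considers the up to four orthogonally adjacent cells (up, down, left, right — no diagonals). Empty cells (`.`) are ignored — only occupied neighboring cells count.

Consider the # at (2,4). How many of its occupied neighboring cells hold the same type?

2

Occupied neighbors of (2,4): (1,4)=+, (3,4)=#, (2,3)=#.
Same type (#): 2 of 3.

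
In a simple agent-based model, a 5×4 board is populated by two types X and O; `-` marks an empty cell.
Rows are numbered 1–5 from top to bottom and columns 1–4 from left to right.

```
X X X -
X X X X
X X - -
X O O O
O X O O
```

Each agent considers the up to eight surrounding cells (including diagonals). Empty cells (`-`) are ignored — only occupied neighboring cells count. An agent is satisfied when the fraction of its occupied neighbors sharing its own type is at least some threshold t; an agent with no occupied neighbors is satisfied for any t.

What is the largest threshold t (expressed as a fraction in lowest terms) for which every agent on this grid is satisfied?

1/5

(1,1)X 3/3
(1,2)X 5/5
(1,3)X 4/4
(2,1)X 5/5
(2,2)X 7/7
(2,3)X 5/5
(2,4)X 2/2
(3,1)X 4/5
(3,2)X 5/7
(4,1)X 3/5
(4,2)O 3/7
(4,3)O 4/6
(4,4)O 3/3
(5,1)O 1/3
(5,2)X 1/5
(5,3)O 4/5
(5,4)O 3/3
The smallest same-type fraction is 1/5 at (5,2), which reduces to 1/5. Any threshold above that leaves this agent unsatisfied.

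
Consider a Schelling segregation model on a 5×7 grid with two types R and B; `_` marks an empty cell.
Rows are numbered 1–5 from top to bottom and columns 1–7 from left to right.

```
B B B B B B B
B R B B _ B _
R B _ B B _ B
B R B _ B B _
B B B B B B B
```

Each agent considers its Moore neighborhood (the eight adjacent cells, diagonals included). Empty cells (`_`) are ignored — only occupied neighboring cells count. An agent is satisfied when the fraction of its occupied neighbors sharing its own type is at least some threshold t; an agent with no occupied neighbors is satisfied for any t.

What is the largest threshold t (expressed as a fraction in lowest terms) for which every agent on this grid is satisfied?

1/7

Row 1: (1,1)B 2/3 · (1,2)B 4/5 · (1,3)B 4/5 · (1,4)B 4/4 · (1,5)B 4/4 · (1,6)B 3/3 · (1,7)B 2/2
Row 2: (2,1)B 3/5 · (2,2)R 1/7 · (2,3)B 6/7 · (2,4)B 6/6 · (2,6)B 5/5
Row 3: (3,1)R 2/5 · (3,2)B 4/7 · (3,4)B 5/5 · (3,5)B 5/5 · (3,7)B 2/2
Row 4: (4,1)B 3/5 · (4,2)R 1/7 · (4,3)B 5/6 · (4,5)B 6/6 · (4,6)B 6/6
Row 5: (5,1)B 2/3 · (5,2)B 4/5 · (5,3)B 3/4 · (5,4)B 4/4 · (5,5)B 4/4 · (5,6)B 4/4 · (5,7)B 2/2
The smallest same-type fraction is 1/7 at (2,2), which reduces to 1/7. Any threshold above that leaves this agent unsatisfied.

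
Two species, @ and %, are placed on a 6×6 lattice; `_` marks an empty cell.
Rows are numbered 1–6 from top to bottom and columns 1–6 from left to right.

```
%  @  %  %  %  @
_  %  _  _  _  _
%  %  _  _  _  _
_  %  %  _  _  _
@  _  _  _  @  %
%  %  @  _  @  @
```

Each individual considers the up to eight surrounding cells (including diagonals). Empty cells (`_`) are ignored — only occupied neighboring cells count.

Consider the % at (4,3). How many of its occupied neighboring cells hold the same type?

2

Occupied neighbors of (4,3): (3,2)=%, (4,2)=%.
Same type (%): 2 of 2.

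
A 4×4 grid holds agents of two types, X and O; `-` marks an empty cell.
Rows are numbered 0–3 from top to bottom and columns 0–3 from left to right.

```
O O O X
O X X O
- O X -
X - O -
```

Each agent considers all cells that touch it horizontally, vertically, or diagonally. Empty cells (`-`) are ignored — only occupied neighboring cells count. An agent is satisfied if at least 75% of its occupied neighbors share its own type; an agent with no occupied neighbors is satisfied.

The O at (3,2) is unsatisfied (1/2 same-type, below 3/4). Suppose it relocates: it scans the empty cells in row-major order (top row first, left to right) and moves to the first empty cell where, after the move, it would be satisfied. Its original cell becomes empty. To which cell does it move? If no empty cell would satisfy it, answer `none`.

Vacating (3,2). Empty cells in order:
  (2,0): 2/4 same-type → still unsatisfied.
  (2,3): 1/3 same-type → still unsatisfied.
  (3,1): 1/3 same-type → still unsatisfied.
  (3,3): 0/1 same-type → still unsatisfied.

none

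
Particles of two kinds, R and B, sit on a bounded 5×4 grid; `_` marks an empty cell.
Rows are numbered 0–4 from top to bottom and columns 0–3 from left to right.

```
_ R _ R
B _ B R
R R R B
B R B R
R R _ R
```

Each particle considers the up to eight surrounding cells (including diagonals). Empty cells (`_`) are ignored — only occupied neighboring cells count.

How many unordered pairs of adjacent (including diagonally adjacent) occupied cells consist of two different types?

22

Scan each occupied cell's neighbors to the right and below (and the two forward diagonals) so each pair is counted once.
From row 0: 3 unlike of 4 pairs (running 3/4).
From row 1: 6 unlike of 8 pairs (running 9/12).
From row 2: 6 unlike of 13 pairs (running 15/25).
From row 3: 7 unlike of 10 pairs (running 22/35).
From row 4: 0 unlike of 1 pairs (running 22/36).
Total adjacent occupied pairs: 36; unlike-type pairs: 22.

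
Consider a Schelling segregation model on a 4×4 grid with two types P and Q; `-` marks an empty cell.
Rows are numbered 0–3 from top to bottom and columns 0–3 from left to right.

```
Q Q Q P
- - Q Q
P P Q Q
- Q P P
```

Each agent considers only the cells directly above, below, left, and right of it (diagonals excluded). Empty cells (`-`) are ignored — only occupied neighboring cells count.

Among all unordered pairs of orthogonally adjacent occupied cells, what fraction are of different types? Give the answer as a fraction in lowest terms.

7/16

Scan each occupied cell's neighbors to the right and below so each pair is counted once.
From row 0: 2 unlike of 5 pairs (running 2/5).
From row 1: 0 unlike of 3 pairs (running 2/8).
From row 2: 4 unlike of 6 pairs (running 6/14).
From row 3: 1 unlike of 2 pairs (running 7/16).
Total adjacent occupied pairs: 16; unlike-type pairs: 7.
7/16 is already in lowest terms.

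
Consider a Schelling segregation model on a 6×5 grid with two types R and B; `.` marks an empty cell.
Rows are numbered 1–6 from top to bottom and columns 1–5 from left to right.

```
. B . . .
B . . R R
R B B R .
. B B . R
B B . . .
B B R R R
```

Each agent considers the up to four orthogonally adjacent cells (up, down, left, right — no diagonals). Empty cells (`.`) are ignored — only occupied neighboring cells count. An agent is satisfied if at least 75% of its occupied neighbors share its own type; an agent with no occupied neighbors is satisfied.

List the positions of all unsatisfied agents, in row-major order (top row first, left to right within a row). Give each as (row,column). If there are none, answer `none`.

(2,1), (3,1), (3,2), (3,3), (3,4), (6,2), (6,3)

(1,2)B 0/0 ✓
(2,1)B 0/1 ✗
(2,4)R 2/2 ✓
(2,5)R 1/1 ✓
(3,1)R 0/2 ✗
(3,2)B 2/3 ✗
(3,3)B 2/3 ✗
(3,4)R 1/2 ✗
(4,2)B 3/3 ✓
(4,3)B 2/2 ✓
(4,5)R 0/0 ✓
(5,1)B 2/2 ✓
(5,2)B 3/3 ✓
(6,1)B 2/2 ✓
(6,2)B 2/3 ✗
(6,3)R 1/2 ✗
(6,4)R 2/2 ✓
(6,5)R 1/1 ✓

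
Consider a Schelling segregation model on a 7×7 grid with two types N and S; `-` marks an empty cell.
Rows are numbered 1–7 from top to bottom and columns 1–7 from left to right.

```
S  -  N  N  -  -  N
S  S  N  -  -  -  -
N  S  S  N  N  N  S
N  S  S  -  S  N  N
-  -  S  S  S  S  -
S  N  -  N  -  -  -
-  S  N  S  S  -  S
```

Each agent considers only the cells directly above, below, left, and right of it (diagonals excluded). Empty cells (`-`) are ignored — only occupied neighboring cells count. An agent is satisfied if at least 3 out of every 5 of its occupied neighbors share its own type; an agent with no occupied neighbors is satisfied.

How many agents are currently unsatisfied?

16

Row 1: (1,1)S 1/1 satisfied · (1,3)N 2/2 satisfied · (1,4)N 1/1 satisfied · (1,7)N 0/0 satisfied
Row 2: (2,1)S 2/3 satisfied · (2,2)S 2/3 satisfied · (2,3)N 1/3 not
Row 3: (3,1)N 1/3 not · (3,2)S 3/4 satisfied · (3,3)S 2/4 not · (3,4)N 1/2 not · (3,5)N 2/3 satisfied · (3,6)N 2/3 satisfied · (3,7)S 0/2 not
Row 4: (4,1)N 1/2 not · (4,2)S 2/3 satisfied · (4,3)S 3/3 satisfied · (4,5)S 1/3 not · (4,6)N 2/4 not · (4,7)N 1/2 not
Row 5: (5,3)S 2/2 satisfied · (5,4)S 2/3 satisfied · (5,5)S 3/3 satisfied · (5,6)S 1/2 not
Row 6: (6,1)S 0/1 not · (6,2)N 0/2 not · (6,4)N 0/2 not
Row 7: (7,2)S 0/2 not · (7,3)N 0/2 not · (7,4)S 1/3 not · (7,5)S 1/1 satisfied · (7,7)S 0/0 satisfied
Unsatisfied: (2,3), (3,1), (3,3), (3,4), (3,7), (4,1), (4,5), (4,6), (4,7), (5,6), (6,1), (6,2), (6,4), (7,2), (7,3), (7,4) — 16 in total.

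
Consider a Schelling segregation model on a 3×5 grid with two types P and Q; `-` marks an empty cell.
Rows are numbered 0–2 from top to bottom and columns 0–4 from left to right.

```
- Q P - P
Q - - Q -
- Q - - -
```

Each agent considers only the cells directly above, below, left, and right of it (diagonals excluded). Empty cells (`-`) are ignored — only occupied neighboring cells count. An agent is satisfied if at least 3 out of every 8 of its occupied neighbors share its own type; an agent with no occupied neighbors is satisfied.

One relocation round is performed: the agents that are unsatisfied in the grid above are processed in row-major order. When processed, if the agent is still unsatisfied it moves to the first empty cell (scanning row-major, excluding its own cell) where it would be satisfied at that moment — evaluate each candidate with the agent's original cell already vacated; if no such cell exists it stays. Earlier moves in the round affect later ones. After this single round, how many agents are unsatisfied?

0

Initially unsatisfied (in order): (0,1), (0,2).
  (0,1) → (0,0).
  (0,2): now satisfied by earlier moves; stays.
Resulting grid:
Q - P - P
Q - - Q -
- Q - - -
All satisfied now.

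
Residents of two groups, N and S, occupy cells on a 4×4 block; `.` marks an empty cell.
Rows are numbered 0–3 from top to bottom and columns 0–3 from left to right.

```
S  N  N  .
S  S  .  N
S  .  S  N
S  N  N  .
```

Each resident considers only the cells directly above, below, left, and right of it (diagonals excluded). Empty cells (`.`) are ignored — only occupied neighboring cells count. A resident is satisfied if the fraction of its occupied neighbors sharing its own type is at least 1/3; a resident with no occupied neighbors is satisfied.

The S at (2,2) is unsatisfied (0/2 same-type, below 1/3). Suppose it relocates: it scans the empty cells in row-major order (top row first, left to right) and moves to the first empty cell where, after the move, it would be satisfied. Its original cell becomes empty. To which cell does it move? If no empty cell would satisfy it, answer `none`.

(1,2)

Vacating (2,2). Empty cells in order:
  (0,3): 0/2 same-type → still unsatisfied.
  (1,2): 1/3 same-type → satisfied — stop here.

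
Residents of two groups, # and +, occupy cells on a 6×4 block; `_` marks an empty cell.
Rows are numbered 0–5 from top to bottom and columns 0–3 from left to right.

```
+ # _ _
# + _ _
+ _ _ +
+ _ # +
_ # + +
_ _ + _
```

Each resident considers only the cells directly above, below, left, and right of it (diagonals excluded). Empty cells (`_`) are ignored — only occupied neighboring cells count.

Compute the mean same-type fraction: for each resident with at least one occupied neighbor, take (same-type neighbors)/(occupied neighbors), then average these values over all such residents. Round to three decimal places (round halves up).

0.436

(0,0)+ 0/2
(0,1)# 0/2
(1,0)# 0/3
(1,1)+ 0/2
(2,0)+ 1/2
(2,3)+ 1/1
(3,0)+ 1/1
(3,2)# 0/2
(3,3)+ 2/3
(4,1)# 0/1
(4,2)+ 2/4
(4,3)+ 2/2
(5,2)+ 1/1
Sum over 13 residents: 0/2 + 0/2 + 0/3 + 0/2 + 1/2 + 1/1 + 1/1 + 0/2 + 2/3 + 0/1 + 2/4 + 2/2 + 1/1 = 17/3; mean = 17/3 ÷ 13 = 17/39 = 0.435897… → 0.436.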